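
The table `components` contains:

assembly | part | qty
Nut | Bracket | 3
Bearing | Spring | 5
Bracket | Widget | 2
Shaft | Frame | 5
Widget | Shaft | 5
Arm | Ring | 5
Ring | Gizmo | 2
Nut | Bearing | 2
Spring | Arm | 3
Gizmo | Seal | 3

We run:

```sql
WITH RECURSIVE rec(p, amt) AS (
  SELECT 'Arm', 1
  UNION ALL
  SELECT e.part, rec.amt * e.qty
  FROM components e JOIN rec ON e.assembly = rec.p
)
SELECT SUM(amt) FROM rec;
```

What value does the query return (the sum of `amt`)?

Base: (Arm, amt=1).
Iteration 1: components of {Arm} -> Ring = 1*5 = 5.
Iteration 2: components of {Ring} -> Gizmo = 5*2 = 10.
Iteration 3: components of {Gizmo} -> Seal = 10*3 = 30.
Iteration 4: no further components; recursion stops.
SUM(amt) = 1 + 5 + 10 + 30 = 46.

46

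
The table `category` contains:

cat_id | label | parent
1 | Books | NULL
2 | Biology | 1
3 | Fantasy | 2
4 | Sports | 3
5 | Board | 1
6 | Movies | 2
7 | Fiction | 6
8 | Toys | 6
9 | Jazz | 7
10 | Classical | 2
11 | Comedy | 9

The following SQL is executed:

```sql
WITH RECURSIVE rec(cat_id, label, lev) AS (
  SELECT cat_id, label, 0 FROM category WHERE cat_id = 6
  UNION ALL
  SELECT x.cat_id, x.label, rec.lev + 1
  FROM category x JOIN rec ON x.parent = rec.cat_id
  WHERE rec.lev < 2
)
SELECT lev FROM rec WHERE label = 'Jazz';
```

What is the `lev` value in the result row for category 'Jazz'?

Base: cat_id=6 (Movies) at lev 0.
Iteration 1: rows with parent in {6} -> Fiction (id 7, lev 1), Toys (id 8, lev 1).
Iteration 2: rows with parent in {7,8} -> Jazz (id 9, lev 2).
Iteration 3: lev < 2 fails for all current rows; recursion stops.

2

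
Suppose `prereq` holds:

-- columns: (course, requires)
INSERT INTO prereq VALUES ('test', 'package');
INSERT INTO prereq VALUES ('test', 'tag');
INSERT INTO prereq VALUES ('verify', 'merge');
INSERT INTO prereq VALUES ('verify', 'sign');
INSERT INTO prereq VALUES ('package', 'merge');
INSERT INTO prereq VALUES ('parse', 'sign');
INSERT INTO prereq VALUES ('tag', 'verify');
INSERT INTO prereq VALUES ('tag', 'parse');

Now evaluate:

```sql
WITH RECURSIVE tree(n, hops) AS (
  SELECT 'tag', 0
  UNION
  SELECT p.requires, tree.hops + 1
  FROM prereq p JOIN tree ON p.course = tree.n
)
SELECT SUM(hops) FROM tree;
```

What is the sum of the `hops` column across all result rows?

Base: (tag, hops=0).
Iteration 1: edges from {tag} -> (parse, hops=1), (verify, hops=1).
Iteration 2: edges from {parse,verify} -> (merge, hops=2), (sign, hops=2). [UNION drops 1 duplicate row(s)]
Iteration 3: no outgoing edges from {merge,sign}; recursion stops.
SUM(hops) = 0 + 1 + 1 + 2 + 2 = 6.

6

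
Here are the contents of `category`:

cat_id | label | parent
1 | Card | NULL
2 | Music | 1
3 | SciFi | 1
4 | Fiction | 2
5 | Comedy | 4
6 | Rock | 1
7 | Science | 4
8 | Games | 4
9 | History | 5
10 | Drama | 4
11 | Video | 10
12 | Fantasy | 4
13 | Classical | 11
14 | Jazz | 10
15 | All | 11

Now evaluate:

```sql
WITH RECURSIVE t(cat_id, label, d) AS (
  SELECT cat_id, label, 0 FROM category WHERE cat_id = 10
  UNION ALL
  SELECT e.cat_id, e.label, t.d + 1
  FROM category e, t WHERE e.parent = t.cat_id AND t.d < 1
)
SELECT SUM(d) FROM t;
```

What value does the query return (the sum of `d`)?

2

Base: cat_id=10 (Drama) at d 0.
Iteration 1: rows with parent in {10} -> Video (id 11, d 1), Jazz (id 14, d 1).
Iteration 2: d < 1 fails for all current rows; recursion stops.
SUM(d) = 0 + 1 + 1 = 2.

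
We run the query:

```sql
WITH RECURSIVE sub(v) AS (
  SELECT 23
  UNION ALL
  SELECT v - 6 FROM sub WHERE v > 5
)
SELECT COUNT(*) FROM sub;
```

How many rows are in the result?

Base: v=23.
Iteration 1: 23 > 5 holds -> v = 23 - 6 = 17.
Iteration 2: 17 > 5 holds -> v = 17 - 6 = 11.
Iteration 3: 11 > 5 holds -> v = 11 - 6 = 5.
Iteration 4: 5 > 5 fails; recursion stops.
Total rows emitted: 4.

4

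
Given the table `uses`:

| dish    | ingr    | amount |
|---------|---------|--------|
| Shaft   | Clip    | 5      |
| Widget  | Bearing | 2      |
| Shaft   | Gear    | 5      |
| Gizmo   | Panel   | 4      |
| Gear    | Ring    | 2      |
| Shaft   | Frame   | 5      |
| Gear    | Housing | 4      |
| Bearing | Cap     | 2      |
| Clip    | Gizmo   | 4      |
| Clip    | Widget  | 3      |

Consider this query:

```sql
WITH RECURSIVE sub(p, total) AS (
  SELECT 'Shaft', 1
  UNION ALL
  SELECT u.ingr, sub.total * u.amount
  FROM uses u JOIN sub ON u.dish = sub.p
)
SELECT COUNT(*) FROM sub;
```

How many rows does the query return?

Base: (Shaft, total=1).
Iteration 1: components of {Shaft} -> Clip = 1*5 = 5, Frame = 1*5 = 5, Gear = 1*5 = 5.
Iteration 2: components of {Clip,Frame,Gear} -> Gizmo = 5*4 = 20, Housing = 5*4 = 20, Ring = 5*2 = 10, Widget = 5*3 = 15.
Iteration 3: components of {Gizmo,Housing,Ring,Widget} -> Bearing = 15*2 = 30, Panel = 20*4 = 80.
Iteration 4: components of {Bearing,Panel} -> Cap = 30*2 = 60.
Iteration 5: no further components; recursion stops.
Total rows emitted: 11.

11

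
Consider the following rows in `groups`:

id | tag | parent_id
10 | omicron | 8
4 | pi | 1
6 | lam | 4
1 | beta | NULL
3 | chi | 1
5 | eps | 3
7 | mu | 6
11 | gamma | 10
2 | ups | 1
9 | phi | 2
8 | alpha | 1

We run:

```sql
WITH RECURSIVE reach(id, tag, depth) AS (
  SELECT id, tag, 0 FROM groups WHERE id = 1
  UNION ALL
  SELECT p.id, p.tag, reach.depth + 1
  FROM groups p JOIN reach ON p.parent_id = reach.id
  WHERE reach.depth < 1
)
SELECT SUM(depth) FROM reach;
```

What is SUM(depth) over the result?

Base: id=1 (beta) at depth 0.
Iteration 1: rows with parent_id in {1} -> ups (id 2, depth 1), chi (id 3, depth 1), pi (id 4, depth 1), alpha (id 8, depth 1).
Iteration 2: depth < 1 fails for all current rows; recursion stops.
SUM(depth) = 0 + 1 + 1 + 1 + 1 = 4.

4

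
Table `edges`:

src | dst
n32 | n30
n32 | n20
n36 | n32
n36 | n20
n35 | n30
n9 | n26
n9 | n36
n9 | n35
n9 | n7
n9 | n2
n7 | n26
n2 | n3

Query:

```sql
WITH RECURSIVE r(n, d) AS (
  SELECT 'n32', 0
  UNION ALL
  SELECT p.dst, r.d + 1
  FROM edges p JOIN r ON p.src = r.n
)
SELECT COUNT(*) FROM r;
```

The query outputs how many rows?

Base: (n32, d=0).
Iteration 1: edges from {n32} -> (n20, d=1), (n30, d=1).
Iteration 2: no outgoing edges from {n20,n30}; recursion stops.
Total rows emitted: 3.

3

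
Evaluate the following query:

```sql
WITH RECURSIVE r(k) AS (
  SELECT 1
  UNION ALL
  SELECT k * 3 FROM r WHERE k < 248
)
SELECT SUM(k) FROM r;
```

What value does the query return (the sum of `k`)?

1093

Base: k=1.
Iteration 1: 1 < 248 holds -> k = 1 * 3 = 3.
Iteration 2: 3 < 248 holds -> k = 3 * 3 = 9.
Iteration 3: 9 < 248 holds -> k = 9 * 3 = 27.
Iteration 4: 27 < 248 holds -> k = 27 * 3 = 81.
Iteration 5: 81 < 248 holds -> k = 81 * 3 = 243.
Iteration 6: 243 < 248 holds -> k = 243 * 3 = 729.
Iteration 7: 729 < 248 fails; recursion stops.
SUM(k) = 1 + 3 + 9 + 27 + 81 + 243 + 729 = 1093.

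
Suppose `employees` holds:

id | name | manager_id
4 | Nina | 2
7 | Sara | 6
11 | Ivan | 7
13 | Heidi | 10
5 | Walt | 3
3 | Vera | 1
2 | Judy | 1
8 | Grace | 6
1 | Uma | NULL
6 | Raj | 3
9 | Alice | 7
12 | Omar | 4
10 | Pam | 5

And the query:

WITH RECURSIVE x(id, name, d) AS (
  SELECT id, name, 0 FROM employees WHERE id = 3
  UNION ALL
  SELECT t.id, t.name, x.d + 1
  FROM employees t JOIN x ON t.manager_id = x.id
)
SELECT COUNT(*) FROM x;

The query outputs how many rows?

Base: id=3 (Vera) at d 0.
Iteration 1: rows with manager_id in {3} -> Walt (id 5, d 1), Raj (id 6, d 1).
Iteration 2: rows with manager_id in {5,6} -> Sara (id 7, d 2), Grace (id 8, d 2), Pam (id 10, d 2).
Iteration 3: rows with manager_id in {7,8,10} -> Alice (id 9, d 3), Ivan (id 11, d 3), Heidi (id 13, d 3).
Iteration 4: no rows with manager_id in {9,11,13}; recursion stops.
Total rows emitted: 9.

9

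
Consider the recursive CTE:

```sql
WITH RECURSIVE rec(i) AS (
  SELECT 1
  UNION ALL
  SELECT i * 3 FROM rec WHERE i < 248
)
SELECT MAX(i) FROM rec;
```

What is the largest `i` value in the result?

729

Base: i=1.
Iteration 1: 1 < 248 holds -> i = 1 * 3 = 3.
Iteration 2: 3 < 248 holds -> i = 3 * 3 = 9.
Iteration 3: 9 < 248 holds -> i = 9 * 3 = 27.
Iteration 4: 27 < 248 holds -> i = 27 * 3 = 81.
Iteration 5: 81 < 248 holds -> i = 81 * 3 = 243.
Iteration 6: 243 < 248 holds -> i = 243 * 3 = 729.
Iteration 7: 729 < 248 fails; recursion stops.
i values: 1, 3, 9, 27, 81, 243, 729; the maximum is 729.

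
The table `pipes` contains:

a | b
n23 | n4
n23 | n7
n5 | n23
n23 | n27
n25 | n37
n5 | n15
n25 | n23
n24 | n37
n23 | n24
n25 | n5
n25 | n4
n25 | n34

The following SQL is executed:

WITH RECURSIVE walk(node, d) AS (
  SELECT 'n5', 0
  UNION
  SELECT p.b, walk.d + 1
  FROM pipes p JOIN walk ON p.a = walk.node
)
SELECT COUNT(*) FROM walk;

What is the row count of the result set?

Base: (n5, d=0).
Iteration 1: edges from {n5} -> (n15, d=1), (n23, d=1).
Iteration 2: edges from {n15,n23} -> (n24, d=2), (n27, d=2), (n4, d=2), (n7, d=2).
Iteration 3: edges from {n24,n27,n4,n7} -> (n37, d=3).
Iteration 4: no outgoing edges from {n37}; recursion stops.
Total rows emitted: 8.

8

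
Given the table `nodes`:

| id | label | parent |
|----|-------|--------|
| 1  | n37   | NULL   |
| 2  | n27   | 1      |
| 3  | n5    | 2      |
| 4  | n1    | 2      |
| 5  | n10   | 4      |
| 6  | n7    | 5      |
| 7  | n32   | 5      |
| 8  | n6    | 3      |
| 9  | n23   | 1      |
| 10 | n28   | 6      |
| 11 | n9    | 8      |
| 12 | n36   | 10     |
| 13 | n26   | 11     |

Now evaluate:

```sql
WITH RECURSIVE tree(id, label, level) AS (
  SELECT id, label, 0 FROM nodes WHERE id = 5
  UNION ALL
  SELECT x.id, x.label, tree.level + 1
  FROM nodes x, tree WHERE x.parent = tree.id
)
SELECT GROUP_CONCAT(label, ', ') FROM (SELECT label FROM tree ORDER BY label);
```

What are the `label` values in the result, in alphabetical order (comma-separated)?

Base: id=5 (n10) at level 0.
Iteration 1: rows with parent in {5} -> n7 (id 6, level 1), n32 (id 7, level 1).
Iteration 2: rows with parent in {6,7} -> n28 (id 10, level 2).
Iteration 3: rows with parent in {10} -> n36 (id 12, level 3).
Iteration 4: no rows with parent in {12}; recursion stops.

n10, n28, n32, n36, n7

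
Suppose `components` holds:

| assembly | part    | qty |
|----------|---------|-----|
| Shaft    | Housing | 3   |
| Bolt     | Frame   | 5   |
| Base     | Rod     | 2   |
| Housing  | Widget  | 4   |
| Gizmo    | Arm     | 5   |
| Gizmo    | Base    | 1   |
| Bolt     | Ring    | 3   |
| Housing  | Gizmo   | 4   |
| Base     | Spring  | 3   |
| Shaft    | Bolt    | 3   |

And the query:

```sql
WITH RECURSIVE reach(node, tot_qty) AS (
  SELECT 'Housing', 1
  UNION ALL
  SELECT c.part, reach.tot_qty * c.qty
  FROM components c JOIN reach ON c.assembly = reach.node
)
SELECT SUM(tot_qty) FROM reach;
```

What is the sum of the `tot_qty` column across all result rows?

Base: (Housing, tot_qty=1).
Iteration 1: components of {Housing} -> Gizmo = 1*4 = 4, Widget = 1*4 = 4.
Iteration 2: components of {Gizmo,Widget} -> Arm = 4*5 = 20, Base = 4*1 = 4.
Iteration 3: components of {Arm,Base} -> Rod = 4*2 = 8, Spring = 4*3 = 12.
Iteration 4: no further components; recursion stops.
SUM(tot_qty) = 1 + 4 + 4 + 4 + 20 + 8 + 12 = 53.

53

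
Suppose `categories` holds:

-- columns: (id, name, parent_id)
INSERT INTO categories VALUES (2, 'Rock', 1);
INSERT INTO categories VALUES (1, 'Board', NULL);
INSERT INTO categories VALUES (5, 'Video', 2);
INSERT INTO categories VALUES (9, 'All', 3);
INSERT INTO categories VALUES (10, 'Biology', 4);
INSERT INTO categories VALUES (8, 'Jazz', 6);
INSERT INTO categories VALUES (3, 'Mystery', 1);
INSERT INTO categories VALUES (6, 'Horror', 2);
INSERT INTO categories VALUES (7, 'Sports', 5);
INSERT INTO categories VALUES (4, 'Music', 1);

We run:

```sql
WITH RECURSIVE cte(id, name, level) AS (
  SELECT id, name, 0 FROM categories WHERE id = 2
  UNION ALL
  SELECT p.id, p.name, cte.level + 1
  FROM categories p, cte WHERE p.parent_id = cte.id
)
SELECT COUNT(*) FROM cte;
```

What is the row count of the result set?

5

Base: id=2 (Rock) at level 0.
Iteration 1: rows with parent_id in {2} -> Video (id 5, level 1), Horror (id 6, level 1).
Iteration 2: rows with parent_id in {5,6} -> Sports (id 7, level 2), Jazz (id 8, level 2).
Iteration 3: no rows with parent_id in {7,8}; recursion stops.
Total rows emitted: 5.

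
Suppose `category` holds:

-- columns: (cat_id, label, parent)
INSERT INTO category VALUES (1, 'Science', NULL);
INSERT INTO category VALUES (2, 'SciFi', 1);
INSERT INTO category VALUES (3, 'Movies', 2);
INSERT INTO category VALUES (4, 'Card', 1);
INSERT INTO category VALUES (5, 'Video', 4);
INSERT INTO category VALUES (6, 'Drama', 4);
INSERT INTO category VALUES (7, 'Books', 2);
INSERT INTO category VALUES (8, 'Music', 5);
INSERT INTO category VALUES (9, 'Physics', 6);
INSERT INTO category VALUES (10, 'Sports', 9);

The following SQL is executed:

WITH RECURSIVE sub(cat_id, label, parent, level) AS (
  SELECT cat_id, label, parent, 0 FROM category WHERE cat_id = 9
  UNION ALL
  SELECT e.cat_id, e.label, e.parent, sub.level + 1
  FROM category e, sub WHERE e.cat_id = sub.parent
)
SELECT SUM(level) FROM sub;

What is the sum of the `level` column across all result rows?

Base: cat_id=9 (Physics), parent=6, level 0.
Iteration 1: join on cat_id=6 -> Drama (id 6, parent=4, level 1).
Iteration 2: join on cat_id=4 -> Card (id 4, parent=1, level 2).
Iteration 3: join on cat_id=1 -> Science (id 1, parent=NULL, level 3).
Iteration 4: parent is NULL; no match; recursion stops.
SUM(level) = 0 + 1 + 2 + 3 = 6.

6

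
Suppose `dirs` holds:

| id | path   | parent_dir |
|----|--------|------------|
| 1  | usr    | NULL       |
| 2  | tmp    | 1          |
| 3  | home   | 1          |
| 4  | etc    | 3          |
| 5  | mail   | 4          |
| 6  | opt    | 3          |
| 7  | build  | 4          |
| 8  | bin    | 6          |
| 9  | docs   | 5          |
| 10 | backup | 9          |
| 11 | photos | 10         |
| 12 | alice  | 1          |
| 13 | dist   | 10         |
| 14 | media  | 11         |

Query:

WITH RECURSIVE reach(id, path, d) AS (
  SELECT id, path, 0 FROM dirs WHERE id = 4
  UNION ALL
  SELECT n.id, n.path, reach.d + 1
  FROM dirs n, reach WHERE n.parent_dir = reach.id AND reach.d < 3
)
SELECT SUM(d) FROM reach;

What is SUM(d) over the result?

Base: id=4 (etc) at d 0.
Iteration 1: rows with parent_dir in {4} -> mail (id 5, d 1), build (id 7, d 1).
Iteration 2: rows with parent_dir in {5,7} -> docs (id 9, d 2).
Iteration 3: rows with parent_dir in {9} -> backup (id 10, d 3).
Iteration 4: d < 3 fails for all current rows; recursion stops.
SUM(d) = 0 + 1 + 1 + 2 + 3 = 7.

7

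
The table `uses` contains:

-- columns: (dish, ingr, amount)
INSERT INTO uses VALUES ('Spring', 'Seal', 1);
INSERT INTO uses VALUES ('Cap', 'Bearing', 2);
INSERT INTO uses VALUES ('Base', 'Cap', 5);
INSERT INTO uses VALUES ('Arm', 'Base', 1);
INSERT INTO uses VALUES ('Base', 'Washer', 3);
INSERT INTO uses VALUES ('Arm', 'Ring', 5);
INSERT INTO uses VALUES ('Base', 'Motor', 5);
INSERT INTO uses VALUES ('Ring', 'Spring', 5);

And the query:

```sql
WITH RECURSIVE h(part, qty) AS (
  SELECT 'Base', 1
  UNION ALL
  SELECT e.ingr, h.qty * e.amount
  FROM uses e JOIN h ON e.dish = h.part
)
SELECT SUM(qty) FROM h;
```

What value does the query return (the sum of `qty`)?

Base: (Base, qty=1).
Iteration 1: components of {Base} -> Cap = 1*5 = 5, Motor = 1*5 = 5, Washer = 1*3 = 3.
Iteration 2: components of {Cap,Motor,Washer} -> Bearing = 5*2 = 10.
Iteration 3: no further components; recursion stops.
SUM(qty) = 1 + 5 + 5 + 3 + 10 = 24.

24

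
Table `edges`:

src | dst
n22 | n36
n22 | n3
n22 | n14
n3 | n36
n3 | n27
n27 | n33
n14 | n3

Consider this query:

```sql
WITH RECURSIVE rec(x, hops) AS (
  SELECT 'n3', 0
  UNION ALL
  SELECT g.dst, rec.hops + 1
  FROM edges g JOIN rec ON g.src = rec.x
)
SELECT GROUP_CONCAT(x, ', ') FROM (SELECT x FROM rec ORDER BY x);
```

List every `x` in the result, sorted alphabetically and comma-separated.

Base: (n3, hops=0).
Iteration 1: edges from {n3} -> (n27, hops=1), (n36, hops=1).
Iteration 2: edges from {n27,n36} -> (n33, hops=2).
Iteration 3: no outgoing edges from {n33}; recursion stops.

n27, n3, n33, n36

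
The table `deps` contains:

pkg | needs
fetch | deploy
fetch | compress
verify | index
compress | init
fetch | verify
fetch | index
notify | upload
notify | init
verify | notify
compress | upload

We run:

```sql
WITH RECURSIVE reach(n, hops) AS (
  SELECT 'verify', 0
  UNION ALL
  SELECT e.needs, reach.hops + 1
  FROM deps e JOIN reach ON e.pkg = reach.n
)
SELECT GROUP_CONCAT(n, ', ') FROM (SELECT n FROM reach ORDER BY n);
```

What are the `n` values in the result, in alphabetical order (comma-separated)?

Base: (verify, hops=0).
Iteration 1: edges from {verify} -> (index, hops=1), (notify, hops=1).
Iteration 2: edges from {index,notify} -> (init, hops=2), (upload, hops=2).
Iteration 3: no outgoing edges from {init,upload}; recursion stops.

index, init, notify, upload, verify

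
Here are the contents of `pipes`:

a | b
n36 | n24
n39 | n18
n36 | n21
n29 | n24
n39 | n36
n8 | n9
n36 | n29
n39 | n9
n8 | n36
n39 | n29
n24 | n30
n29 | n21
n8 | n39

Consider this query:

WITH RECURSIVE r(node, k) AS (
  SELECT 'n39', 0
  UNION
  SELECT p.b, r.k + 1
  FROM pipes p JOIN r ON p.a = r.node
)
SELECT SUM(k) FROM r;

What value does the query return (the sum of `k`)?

Base: (n39, k=0).
Iteration 1: edges from {n39} -> (n18, k=1), (n29, k=1), (n36, k=1), (n9, k=1).
Iteration 2: edges from {n18,n29,n36,n9} -> (n21, k=2), (n24, k=2), (n29, k=2). [UNION drops 2 duplicate row(s)]
Iteration 3: edges from {n21,n24,n29} -> (n21, k=3), (n24, k=3), (n30, k=3).
Iteration 4: edges from {n21,n24,n30} -> (n30, k=4).
Iteration 5: no outgoing edges from {n30}; recursion stops.
SUM(k) = 0 + 1 + 1 + 1 + 1 + 2 + 2 + 2 + 3 + 3 + 3 + 4 = 23.

23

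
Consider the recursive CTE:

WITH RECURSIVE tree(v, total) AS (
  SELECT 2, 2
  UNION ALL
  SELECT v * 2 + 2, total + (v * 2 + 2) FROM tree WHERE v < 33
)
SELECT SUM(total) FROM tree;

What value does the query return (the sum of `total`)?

Base: v=2, total=2.
Iteration 1: 2 < 33 holds -> v = 2 * 2 + 2 = 6, total = 2 + 6 = 8.
Iteration 2: 6 < 33 holds -> v = 6 * 2 + 2 = 14, total = 8 + 14 = 22.
Iteration 3: 14 < 33 holds -> v = 14 * 2 + 2 = 30, total = 22 + 30 = 52.
Iteration 4: 30 < 33 holds -> v = 30 * 2 + 2 = 62, total = 52 + 62 = 114.
Iteration 5: 62 < 33 fails; recursion stops.
SUM(total) = 2 + 8 + 22 + 52 + 114 = 198.

198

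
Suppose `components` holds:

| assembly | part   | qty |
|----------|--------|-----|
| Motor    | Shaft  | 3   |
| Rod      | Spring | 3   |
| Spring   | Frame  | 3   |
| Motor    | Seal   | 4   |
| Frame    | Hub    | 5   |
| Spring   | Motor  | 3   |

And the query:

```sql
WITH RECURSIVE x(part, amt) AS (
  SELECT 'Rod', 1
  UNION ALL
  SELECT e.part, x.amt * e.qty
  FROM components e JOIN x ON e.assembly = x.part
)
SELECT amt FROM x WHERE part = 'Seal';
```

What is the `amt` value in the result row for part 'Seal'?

36

Base: (Rod, amt=1).
Iteration 1: components of {Rod} -> Spring = 1*3 = 3.
Iteration 2: components of {Spring} -> Frame = 3*3 = 9, Motor = 3*3 = 9.
Iteration 3: components of {Frame,Motor} -> Hub = 9*5 = 45, Seal = 9*4 = 36, Shaft = 9*3 = 27.
Iteration 4: no further components; recursion stops.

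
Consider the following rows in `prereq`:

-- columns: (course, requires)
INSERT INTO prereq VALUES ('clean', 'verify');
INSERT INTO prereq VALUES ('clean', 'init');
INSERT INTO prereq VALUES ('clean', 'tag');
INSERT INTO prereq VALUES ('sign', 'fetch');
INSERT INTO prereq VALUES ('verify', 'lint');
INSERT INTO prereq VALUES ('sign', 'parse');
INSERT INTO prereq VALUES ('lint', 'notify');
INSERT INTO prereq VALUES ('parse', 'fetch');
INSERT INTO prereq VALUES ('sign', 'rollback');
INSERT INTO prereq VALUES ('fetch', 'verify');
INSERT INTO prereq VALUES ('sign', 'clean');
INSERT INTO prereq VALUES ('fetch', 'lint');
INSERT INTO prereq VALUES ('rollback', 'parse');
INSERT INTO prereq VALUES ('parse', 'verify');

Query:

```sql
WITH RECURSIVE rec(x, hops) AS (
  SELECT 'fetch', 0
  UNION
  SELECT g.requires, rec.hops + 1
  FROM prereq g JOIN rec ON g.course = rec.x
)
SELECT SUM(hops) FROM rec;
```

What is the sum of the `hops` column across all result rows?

9

Base: (fetch, hops=0).
Iteration 1: edges from {fetch} -> (lint, hops=1), (verify, hops=1).
Iteration 2: edges from {lint,verify} -> (lint, hops=2), (notify, hops=2).
Iteration 3: edges from {lint,notify} -> (notify, hops=3).
Iteration 4: no outgoing edges from {notify}; recursion stops.
SUM(hops) = 0 + 1 + 1 + 2 + 2 + 3 = 9.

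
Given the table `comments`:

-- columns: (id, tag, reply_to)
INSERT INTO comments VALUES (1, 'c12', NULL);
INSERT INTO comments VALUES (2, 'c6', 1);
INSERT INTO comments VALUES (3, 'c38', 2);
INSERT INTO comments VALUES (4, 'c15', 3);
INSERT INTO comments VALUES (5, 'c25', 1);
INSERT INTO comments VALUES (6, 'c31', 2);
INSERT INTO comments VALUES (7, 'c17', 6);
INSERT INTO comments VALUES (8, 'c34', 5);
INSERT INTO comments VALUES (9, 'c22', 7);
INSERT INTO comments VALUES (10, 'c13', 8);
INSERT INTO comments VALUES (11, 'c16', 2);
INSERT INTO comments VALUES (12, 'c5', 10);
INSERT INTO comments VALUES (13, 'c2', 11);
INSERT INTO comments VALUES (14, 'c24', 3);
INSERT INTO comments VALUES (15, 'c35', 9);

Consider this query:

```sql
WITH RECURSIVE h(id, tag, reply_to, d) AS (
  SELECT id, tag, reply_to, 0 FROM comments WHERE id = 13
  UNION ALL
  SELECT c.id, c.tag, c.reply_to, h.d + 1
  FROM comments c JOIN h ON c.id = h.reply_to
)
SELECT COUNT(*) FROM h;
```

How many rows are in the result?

4

Base: id=13 (c2), reply_to=11, d 0.
Iteration 1: join on id=11 -> c16 (id 11, reply_to=2, d 1).
Iteration 2: join on id=2 -> c6 (id 2, reply_to=1, d 2).
Iteration 3: join on id=1 -> c12 (id 1, reply_to=NULL, d 3).
Iteration 4: reply_to is NULL; no match; recursion stops.
Total rows emitted: 4.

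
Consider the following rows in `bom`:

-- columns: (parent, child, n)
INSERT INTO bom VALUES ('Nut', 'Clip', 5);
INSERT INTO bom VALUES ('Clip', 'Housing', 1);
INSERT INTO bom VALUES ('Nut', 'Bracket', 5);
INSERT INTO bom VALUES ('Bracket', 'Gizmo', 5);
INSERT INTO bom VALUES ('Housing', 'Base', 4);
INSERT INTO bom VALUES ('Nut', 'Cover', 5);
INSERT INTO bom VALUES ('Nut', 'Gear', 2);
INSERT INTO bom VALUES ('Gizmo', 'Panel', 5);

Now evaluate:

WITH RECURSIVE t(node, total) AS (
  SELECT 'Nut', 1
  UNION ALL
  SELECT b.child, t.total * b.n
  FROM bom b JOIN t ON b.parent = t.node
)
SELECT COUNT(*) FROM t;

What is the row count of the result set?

9

Base: (Nut, total=1).
Iteration 1: components of {Nut} -> Bracket = 1*5 = 5, Clip = 1*5 = 5, Cover = 1*5 = 5, Gear = 1*2 = 2.
Iteration 2: components of {Bracket,Clip,Cover,Gear} -> Gizmo = 5*5 = 25, Housing = 5*1 = 5.
Iteration 3: components of {Gizmo,Housing} -> Base = 5*4 = 20, Panel = 25*5 = 125.
Iteration 4: no further components; recursion stops.
Total rows emitted: 9.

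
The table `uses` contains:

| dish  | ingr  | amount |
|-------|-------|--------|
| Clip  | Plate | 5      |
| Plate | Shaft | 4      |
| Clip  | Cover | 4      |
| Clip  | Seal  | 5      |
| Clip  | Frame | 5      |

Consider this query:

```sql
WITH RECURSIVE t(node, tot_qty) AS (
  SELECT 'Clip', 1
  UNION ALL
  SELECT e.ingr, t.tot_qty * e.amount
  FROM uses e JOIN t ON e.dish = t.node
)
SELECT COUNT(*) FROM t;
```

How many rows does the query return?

6

Base: (Clip, tot_qty=1).
Iteration 1: components of {Clip} -> Cover = 1*4 = 4, Frame = 1*5 = 5, Plate = 1*5 = 5, Seal = 1*5 = 5.
Iteration 2: components of {Cover,Frame,Plate,Seal} -> Shaft = 5*4 = 20.
Iteration 3: no further components; recursion stops.
Total rows emitted: 6.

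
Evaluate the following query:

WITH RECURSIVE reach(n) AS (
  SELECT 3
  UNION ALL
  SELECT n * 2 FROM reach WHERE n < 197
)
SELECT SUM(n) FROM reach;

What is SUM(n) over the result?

Base: n=3.
Iteration 1: 3 < 197 holds -> n = 3 * 2 = 6.
Iteration 2: 6 < 197 holds -> n = 6 * 2 = 12.
Iteration 3: 12 < 197 holds -> n = 12 * 2 = 24.
Iteration 4: 24 < 197 holds -> n = 24 * 2 = 48.
Iteration 5: 48 < 197 holds -> n = 48 * 2 = 96.
Iteration 6: 96 < 197 holds -> n = 96 * 2 = 192.
Iteration 7: 192 < 197 holds -> n = 192 * 2 = 384.
Iteration 8: 384 < 197 fails; recursion stops.
SUM(n) = 3 + 6 + 12 + 24 + 48 + 96 + 192 + 384 = 765.

765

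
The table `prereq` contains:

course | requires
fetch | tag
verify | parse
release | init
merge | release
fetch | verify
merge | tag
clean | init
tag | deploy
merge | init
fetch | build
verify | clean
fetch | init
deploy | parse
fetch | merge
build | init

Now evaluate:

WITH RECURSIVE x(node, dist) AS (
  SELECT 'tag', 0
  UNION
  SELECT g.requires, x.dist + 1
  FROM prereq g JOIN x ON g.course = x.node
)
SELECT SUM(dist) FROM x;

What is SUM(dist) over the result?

Base: (tag, dist=0).
Iteration 1: edges from {tag} -> (deploy, dist=1).
Iteration 2: edges from {deploy} -> (parse, dist=2).
Iteration 3: no outgoing edges from {parse}; recursion stops.
SUM(dist) = 0 + 1 + 2 = 3.

3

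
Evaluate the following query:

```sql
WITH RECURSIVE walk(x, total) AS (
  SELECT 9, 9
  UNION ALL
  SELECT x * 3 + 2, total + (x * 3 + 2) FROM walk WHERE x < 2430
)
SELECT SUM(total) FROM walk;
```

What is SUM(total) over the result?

16332

Base: x=9, total=9.
Iteration 1: 9 < 2430 holds -> x = 9 * 3 + 2 = 29, total = 9 + 29 = 38.
Iteration 2: 29 < 2430 holds -> x = 29 * 3 + 2 = 89, total = 38 + 89 = 127.
Iteration 3: 89 < 2430 holds -> x = 89 * 3 + 2 = 269, total = 127 + 269 = 396.
Iteration 4: 269 < 2430 holds -> x = 269 * 3 + 2 = 809, total = 396 + 809 = 1205.
Iteration 5: 809 < 2430 holds -> x = 809 * 3 + 2 = 2429, total = 1205 + 2429 = 3634.
Iteration 6: 2429 < 2430 holds -> x = 2429 * 3 + 2 = 7289, total = 3634 + 7289 = 10923.
Iteration 7: 7289 < 2430 fails; recursion stops.
SUM(total) = 9 + 38 + 127 + 396 + 1205 + 3634 + 10923 = 16332.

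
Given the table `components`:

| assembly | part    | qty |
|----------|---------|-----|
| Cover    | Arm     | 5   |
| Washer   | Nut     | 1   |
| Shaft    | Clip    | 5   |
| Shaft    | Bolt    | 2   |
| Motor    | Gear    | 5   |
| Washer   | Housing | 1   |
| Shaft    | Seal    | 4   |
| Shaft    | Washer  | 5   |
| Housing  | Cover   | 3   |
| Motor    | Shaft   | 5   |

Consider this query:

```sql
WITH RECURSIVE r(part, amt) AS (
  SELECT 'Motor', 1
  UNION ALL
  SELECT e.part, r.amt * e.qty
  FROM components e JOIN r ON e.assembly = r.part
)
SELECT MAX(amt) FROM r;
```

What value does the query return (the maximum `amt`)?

Base: (Motor, amt=1).
Iteration 1: components of {Motor} -> Gear = 1*5 = 5, Shaft = 1*5 = 5.
Iteration 2: components of {Gear,Shaft} -> Bolt = 5*2 = 10, Clip = 5*5 = 25, Seal = 5*4 = 20, Washer = 5*5 = 25.
Iteration 3: components of {Bolt,Clip,Seal,Washer} -> Housing = 25*1 = 25, Nut = 25*1 = 25.
Iteration 4: components of {Housing,Nut} -> Cover = 25*3 = 75.
Iteration 5: components of {Cover} -> Arm = 75*5 = 375.
Iteration 6: no further components; recursion stops.
amt values: 1, 5, 5, 10, 25, 25, 20, 25, 25, 75, 375; the maximum is 375.

375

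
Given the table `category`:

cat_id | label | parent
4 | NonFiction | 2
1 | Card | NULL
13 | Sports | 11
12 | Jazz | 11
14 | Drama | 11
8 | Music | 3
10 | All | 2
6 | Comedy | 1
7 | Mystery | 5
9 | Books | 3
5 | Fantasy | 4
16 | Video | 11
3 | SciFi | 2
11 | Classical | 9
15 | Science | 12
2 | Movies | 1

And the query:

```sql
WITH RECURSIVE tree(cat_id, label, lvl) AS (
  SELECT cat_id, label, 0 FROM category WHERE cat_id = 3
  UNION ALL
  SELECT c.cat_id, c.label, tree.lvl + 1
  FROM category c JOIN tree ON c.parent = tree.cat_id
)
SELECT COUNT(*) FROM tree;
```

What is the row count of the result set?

Base: cat_id=3 (SciFi) at lvl 0.
Iteration 1: rows with parent in {3} -> Music (id 8, lvl 1), Books (id 9, lvl 1).
Iteration 2: rows with parent in {8,9} -> Classical (id 11, lvl 2).
Iteration 3: rows with parent in {11} -> Jazz (id 12, lvl 3), Sports (id 13, lvl 3), Drama (id 14, lvl 3), Video (id 16, lvl 3).
Iteration 4: rows with parent in {12,13,14,16} -> Science (id 15, lvl 4).
Iteration 5: no rows with parent in {15}; recursion stops.
Total rows emitted: 9.

9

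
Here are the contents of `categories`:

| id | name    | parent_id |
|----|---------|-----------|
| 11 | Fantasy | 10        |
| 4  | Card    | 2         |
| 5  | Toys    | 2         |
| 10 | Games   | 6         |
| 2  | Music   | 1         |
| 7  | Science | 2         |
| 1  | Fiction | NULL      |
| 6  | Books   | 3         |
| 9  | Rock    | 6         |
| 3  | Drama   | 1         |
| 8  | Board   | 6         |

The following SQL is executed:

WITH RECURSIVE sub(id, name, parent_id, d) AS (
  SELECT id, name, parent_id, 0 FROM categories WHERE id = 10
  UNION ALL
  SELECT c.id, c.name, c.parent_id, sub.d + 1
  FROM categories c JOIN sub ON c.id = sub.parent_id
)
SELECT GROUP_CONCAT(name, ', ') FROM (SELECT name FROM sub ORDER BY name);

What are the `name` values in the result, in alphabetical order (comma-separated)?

Books, Drama, Fiction, Games

Base: id=10 (Games), parent_id=6, d 0.
Iteration 1: join on id=6 -> Books (id 6, parent_id=3, d 1).
Iteration 2: join on id=3 -> Drama (id 3, parent_id=1, d 2).
Iteration 3: join on id=1 -> Fiction (id 1, parent_id=NULL, d 3).
Iteration 4: parent_id is NULL; no match; recursion stops.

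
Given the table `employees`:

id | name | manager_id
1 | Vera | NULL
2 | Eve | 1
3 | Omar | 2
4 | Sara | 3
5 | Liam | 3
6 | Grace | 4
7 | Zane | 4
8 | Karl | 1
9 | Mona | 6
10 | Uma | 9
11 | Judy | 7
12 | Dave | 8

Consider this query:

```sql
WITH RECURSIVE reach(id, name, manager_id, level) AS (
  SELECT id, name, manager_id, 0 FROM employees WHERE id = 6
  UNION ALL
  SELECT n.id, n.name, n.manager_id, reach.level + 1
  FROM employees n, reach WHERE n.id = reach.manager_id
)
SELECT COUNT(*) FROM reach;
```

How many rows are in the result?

Base: id=6 (Grace), manager_id=4, level 0.
Iteration 1: join on id=4 -> Sara (id 4, manager_id=3, level 1).
Iteration 2: join on id=3 -> Omar (id 3, manager_id=2, level 2).
Iteration 3: join on id=2 -> Eve (id 2, manager_id=1, level 3).
Iteration 4: join on id=1 -> Vera (id 1, manager_id=NULL, level 4).
Iteration 5: manager_id is NULL; no match; recursion stops.
Total rows emitted: 5.

5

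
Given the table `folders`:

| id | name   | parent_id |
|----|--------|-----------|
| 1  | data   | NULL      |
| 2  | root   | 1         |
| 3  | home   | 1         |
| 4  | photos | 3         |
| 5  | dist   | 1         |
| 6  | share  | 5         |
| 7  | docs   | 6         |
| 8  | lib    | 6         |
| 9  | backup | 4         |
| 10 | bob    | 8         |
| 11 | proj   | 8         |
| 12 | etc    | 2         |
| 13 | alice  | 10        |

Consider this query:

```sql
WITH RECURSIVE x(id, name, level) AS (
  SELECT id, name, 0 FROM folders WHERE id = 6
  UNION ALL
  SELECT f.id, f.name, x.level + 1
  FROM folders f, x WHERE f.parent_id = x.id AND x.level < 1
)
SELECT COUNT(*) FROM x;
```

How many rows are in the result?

Base: id=6 (share) at level 0.
Iteration 1: rows with parent_id in {6} -> docs (id 7, level 1), lib (id 8, level 1).
Iteration 2: level < 1 fails for all current rows; recursion stops.
Total rows emitted: 3.

3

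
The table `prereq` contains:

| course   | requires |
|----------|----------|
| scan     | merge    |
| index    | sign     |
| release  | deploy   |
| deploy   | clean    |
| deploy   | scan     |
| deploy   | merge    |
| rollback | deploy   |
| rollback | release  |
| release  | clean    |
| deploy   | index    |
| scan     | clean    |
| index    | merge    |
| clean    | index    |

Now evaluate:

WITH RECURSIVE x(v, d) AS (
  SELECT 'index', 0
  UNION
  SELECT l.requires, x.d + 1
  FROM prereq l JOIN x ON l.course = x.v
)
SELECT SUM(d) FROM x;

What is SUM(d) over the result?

2

Base: (index, d=0).
Iteration 1: edges from {index} -> (merge, d=1), (sign, d=1).
Iteration 2: no outgoing edges from {merge,sign}; recursion stops.
SUM(d) = 0 + 1 + 1 = 2.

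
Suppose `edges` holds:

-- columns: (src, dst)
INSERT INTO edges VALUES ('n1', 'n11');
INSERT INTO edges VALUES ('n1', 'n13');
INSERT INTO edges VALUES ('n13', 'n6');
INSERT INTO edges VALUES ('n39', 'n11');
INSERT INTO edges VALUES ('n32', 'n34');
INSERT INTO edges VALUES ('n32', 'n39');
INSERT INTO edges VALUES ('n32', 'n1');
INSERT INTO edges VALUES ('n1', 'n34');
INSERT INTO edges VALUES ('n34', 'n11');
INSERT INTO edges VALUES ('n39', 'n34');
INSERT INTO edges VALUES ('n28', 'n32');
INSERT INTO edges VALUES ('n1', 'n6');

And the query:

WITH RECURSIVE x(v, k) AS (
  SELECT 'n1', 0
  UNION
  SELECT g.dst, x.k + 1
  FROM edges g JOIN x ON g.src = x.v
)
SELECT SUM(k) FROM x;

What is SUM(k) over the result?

Base: (n1, k=0).
Iteration 1: edges from {n1} -> (n11, k=1), (n13, k=1), (n34, k=1), (n6, k=1).
Iteration 2: edges from {n11,n13,n34,n6} -> (n11, k=2), (n6, k=2).
Iteration 3: no outgoing edges from {n11,n6}; recursion stops.
SUM(k) = 0 + 1 + 1 + 1 + 1 + 2 + 2 = 8.

8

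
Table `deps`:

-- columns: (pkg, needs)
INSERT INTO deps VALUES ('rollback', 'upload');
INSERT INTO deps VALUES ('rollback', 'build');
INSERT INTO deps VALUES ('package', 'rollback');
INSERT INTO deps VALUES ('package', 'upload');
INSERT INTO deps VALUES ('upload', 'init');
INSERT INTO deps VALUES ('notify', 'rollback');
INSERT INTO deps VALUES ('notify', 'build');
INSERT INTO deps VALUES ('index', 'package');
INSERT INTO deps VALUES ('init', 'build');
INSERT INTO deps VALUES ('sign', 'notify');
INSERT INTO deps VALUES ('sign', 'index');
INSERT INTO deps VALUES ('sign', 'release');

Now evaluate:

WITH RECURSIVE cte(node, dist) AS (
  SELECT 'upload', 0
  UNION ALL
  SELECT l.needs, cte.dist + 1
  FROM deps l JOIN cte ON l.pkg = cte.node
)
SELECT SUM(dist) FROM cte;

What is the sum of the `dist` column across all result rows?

Base: (upload, dist=0).
Iteration 1: edges from {upload} -> (init, dist=1).
Iteration 2: edges from {init} -> (build, dist=2).
Iteration 3: no outgoing edges from {build}; recursion stops.
SUM(dist) = 0 + 1 + 2 = 3.

3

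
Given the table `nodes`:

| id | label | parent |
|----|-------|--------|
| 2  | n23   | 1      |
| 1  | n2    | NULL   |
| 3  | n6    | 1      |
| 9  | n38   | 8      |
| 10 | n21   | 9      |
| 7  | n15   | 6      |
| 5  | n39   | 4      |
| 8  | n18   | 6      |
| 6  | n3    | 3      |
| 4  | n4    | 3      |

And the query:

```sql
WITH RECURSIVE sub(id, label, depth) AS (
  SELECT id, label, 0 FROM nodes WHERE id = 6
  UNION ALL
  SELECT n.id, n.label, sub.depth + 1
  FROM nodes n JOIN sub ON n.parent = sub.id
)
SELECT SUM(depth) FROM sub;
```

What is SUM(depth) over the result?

Base: id=6 (n3) at depth 0.
Iteration 1: rows with parent in {6} -> n15 (id 7, depth 1), n18 (id 8, depth 1).
Iteration 2: rows with parent in {7,8} -> n38 (id 9, depth 2).
Iteration 3: rows with parent in {9} -> n21 (id 10, depth 3).
Iteration 4: no rows with parent in {10}; recursion stops.
SUM(depth) = 0 + 1 + 1 + 2 + 3 = 7.

7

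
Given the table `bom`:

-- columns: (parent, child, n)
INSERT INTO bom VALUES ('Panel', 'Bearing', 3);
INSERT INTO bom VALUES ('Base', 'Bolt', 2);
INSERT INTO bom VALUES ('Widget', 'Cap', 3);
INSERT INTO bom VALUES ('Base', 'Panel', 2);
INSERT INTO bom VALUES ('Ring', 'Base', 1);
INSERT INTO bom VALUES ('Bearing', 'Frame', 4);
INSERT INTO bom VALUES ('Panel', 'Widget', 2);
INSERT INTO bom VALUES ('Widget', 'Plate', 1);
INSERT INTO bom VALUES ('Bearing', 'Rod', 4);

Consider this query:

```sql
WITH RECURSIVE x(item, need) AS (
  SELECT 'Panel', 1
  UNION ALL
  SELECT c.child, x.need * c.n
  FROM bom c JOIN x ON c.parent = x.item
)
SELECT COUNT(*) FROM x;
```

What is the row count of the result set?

7

Base: (Panel, need=1).
Iteration 1: components of {Panel} -> Bearing = 1*3 = 3, Widget = 1*2 = 2.
Iteration 2: components of {Bearing,Widget} -> Cap = 2*3 = 6, Frame = 3*4 = 12, Plate = 2*1 = 2, Rod = 3*4 = 12.
Iteration 3: no further components; recursion stops.
Total rows emitted: 7.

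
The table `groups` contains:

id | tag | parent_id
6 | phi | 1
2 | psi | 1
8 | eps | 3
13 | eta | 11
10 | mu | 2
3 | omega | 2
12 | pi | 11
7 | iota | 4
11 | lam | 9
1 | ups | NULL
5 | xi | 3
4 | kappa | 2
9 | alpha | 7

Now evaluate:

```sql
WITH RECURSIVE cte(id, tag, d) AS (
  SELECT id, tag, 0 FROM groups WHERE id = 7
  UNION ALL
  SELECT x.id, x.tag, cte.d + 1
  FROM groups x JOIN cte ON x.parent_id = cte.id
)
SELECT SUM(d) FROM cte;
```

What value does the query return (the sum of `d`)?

9

Base: id=7 (iota) at d 0.
Iteration 1: rows with parent_id in {7} -> alpha (id 9, d 1).
Iteration 2: rows with parent_id in {9} -> lam (id 11, d 2).
Iteration 3: rows with parent_id in {11} -> pi (id 12, d 3), eta (id 13, d 3).
Iteration 4: no rows with parent_id in {12,13}; recursion stops.
SUM(d) = 0 + 1 + 2 + 3 + 3 = 9.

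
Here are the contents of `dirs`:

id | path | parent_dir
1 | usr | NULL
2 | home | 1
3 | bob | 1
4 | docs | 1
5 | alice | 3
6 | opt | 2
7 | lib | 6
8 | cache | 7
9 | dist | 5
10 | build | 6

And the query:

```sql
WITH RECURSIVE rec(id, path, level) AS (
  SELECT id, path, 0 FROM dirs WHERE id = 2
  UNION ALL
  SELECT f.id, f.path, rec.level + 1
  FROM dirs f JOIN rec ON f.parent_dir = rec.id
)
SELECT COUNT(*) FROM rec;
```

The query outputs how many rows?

5

Base: id=2 (home) at level 0.
Iteration 1: rows with parent_dir in {2} -> opt (id 6, level 1).
Iteration 2: rows with parent_dir in {6} -> lib (id 7, level 2), build (id 10, level 2).
Iteration 3: rows with parent_dir in {7,10} -> cache (id 8, level 3).
Iteration 4: no rows with parent_dir in {8}; recursion stops.
Total rows emitted: 5.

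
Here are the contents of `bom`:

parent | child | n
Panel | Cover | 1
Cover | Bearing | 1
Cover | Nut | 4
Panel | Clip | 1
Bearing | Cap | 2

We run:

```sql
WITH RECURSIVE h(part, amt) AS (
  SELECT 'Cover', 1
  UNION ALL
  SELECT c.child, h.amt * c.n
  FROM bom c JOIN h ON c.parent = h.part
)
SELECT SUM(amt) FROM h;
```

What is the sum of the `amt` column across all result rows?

Base: (Cover, amt=1).
Iteration 1: components of {Cover} -> Bearing = 1*1 = 1, Nut = 1*4 = 4.
Iteration 2: components of {Bearing,Nut} -> Cap = 1*2 = 2.
Iteration 3: no further components; recursion stops.
SUM(amt) = 1 + 1 + 4 + 2 = 8.

8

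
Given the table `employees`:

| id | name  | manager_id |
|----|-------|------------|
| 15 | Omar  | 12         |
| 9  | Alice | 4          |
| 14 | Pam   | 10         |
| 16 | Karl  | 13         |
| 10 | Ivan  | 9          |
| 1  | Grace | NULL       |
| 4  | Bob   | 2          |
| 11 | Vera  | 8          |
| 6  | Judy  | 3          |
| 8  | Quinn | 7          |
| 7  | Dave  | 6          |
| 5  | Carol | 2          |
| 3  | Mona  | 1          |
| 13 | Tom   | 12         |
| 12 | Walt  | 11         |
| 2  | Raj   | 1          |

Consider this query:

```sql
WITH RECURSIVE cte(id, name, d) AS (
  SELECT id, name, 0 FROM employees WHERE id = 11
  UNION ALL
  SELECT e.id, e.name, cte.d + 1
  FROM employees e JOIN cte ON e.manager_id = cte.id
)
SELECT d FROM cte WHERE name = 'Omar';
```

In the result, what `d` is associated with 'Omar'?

2

Base: id=11 (Vera) at d 0.
Iteration 1: rows with manager_id in {11} -> Walt (id 12, d 1).
Iteration 2: rows with manager_id in {12} -> Tom (id 13, d 2), Omar (id 15, d 2).
Iteration 3: rows with manager_id in {13,15} -> Karl (id 16, d 3).
Iteration 4: no rows with manager_id in {16}; recursion stops.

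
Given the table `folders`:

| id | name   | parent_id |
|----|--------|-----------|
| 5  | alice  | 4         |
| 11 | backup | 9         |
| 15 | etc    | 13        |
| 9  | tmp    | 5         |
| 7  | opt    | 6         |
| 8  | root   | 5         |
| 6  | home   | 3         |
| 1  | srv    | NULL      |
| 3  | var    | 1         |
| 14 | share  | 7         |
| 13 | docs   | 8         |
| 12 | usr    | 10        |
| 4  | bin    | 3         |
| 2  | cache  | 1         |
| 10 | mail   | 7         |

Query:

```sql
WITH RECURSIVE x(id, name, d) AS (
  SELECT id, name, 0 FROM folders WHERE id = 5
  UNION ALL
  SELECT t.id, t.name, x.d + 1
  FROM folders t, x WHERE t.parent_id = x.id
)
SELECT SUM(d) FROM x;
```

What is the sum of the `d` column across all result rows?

9

Base: id=5 (alice) at d 0.
Iteration 1: rows with parent_id in {5} -> root (id 8, d 1), tmp (id 9, d 1).
Iteration 2: rows with parent_id in {8,9} -> backup (id 11, d 2), docs (id 13, d 2).
Iteration 3: rows with parent_id in {11,13} -> etc (id 15, d 3).
Iteration 4: no rows with parent_id in {15}; recursion stops.
SUM(d) = 0 + 1 + 1 + 2 + 2 + 3 = 9.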